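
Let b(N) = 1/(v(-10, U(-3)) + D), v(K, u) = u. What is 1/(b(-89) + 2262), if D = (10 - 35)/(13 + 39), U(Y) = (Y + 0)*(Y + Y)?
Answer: 911/2060734 ≈ 0.00044208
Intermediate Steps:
U(Y) = 2*Y**2 (U(Y) = Y*(2*Y) = 2*Y**2)
D = -25/52 ≈ -0.48077
b(N) = 52/911 (b(N) = 1/(2*(-3)**2 - 25/52) = 1/(2*9 - 25/52) = 1/(18 - 25/52) = 1/(911/52) = 52/911)
1/(b(-89) + 2262) = 1/(52/911 + 2262) = 1/(2060734/911) = 911/2060734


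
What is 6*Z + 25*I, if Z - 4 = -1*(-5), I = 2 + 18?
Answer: 554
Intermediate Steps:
I = 20
Z = 9 (Z = 4 - 1*(-5) = 4 + 5 = 9)
6*Z + 25*I = 6*9 + 25*20 = 54 + 500 = 554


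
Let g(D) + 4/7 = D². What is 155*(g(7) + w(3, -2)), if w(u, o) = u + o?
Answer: 53630/7 ≈ 7661.4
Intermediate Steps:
w(u, o) = o + u
g(D) = -4/7 + D²
155*(g(7) + w(3, -2)) = 155*((-4/7 + 7²) + (-2 + 3)) = 155*((-4/7 + 49) + 1) = 155*(339/7 + 1) = 155*(346/7) = 53630/7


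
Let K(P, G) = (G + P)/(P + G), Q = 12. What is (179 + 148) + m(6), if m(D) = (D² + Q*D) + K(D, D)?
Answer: 436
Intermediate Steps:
K(P, G) = 1 (K(P, G) = (G + P)/(G + P) = 1)
m(D) = 1 + D² + 12*D (m(D) = (D² + 12*D) + 1 = 1 + D² + 12*D)
(179 + 148) + m(6) = (179 + 148) + (1 + 6² + 12*6) = 327 + (1 + 36 + 72) = 327 + 109 = 436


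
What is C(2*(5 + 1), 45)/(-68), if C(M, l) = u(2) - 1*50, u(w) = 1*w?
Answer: 12/17 ≈ 0.70588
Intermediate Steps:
u(w) = w
C(M, l) = -48 (C(M, l) = 2 - 1*50 = 2 - 50 = -48)
C(2*(5 + 1), 45)/(-68) = -48/(-68) = -48*(-1/68) = 12/17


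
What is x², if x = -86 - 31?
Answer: 13689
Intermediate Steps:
x = -117
x² = (-117)² = 13689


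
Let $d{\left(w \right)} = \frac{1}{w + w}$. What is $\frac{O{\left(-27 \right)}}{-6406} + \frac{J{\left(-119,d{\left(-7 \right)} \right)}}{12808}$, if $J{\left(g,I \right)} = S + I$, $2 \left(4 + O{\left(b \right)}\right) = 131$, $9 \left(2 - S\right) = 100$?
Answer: $- \frac{53330467}{5169027024} \approx -0.010317$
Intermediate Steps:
$S = - \frac{82}{9}$ ($S = 2 - \frac{100}{9} = - \frac{82}{9} \approx -9.1111$)
$O{\left(b \right)} = \frac{123}{2}$ ($O{\left(b \right)} = -4 + \frac{1}{2} \cdot 131 = -4 + \frac{131}{2} = \frac{123}{2}$)
$d{\left(w \right)} = \frac{1}{2 w}$
$J{\left(g,I \right)} = - \frac{82}{9} + I$
$\frac{O{\left(-27 \right)}}{-6406} + \frac{J{\left(-119,d{\left(-7 \right)} \right)}}{12808} = \frac{123}{2 \left(-6406\right)} + \frac{- \frac{82}{9} + \frac{1}{2 \left(-7\right)}}{12808} = \frac{123}{2} \left(- \frac{1}{6406}\right) + \left(- \frac{82}{9} + \frac{1}{2} \left(- \frac{1}{7}\right)\right) \frac{1}{12808} = - \frac{123}{12812} + \left(- \frac{82}{9} - \frac{1}{14}\right) \frac{1}{12808} = - \frac{123}{12812} - \frac{1157}{1613808} = - \frac{53330467}{5169027024}$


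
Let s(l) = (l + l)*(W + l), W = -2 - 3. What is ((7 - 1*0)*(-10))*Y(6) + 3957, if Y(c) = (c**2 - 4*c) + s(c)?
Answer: 2277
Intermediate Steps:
W = -5
s(l) = 2*l*(-5 + l) (s(l) = (l + l)*(-5 + l) = (2*l)*(-5 + l) = 2*l*(-5 + l))
Y(c) = c**2 - 4*c + 2*c*(-5 + c) (Y(c) = (c**2 - 4*c) + 2*c*(-5 + c) = c**2 - 4*c + 2*c*(-5 + c))
((7 - 1*0)*(-10))*Y(6) + 3957 = ((7 - 1*0)*(-10))*(6*(-14 + 3*6)) + 3957 = ((7 + 0)*(-10))*(6*(-14 + 18)) + 3957 = (7*(-10))*(6*4) + 3957 = -70*24 + 3957 = -1680 + 3957 = 2277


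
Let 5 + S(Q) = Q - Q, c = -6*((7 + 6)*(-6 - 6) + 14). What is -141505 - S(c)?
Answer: -141500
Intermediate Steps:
c = 852 (c = -6*(13*(-12) + 14) = -6*(-156 + 14) = -6*(-142) = 852)
S(Q) = -5 (S(Q) = -5 + (Q - Q) = -5 + 0 = -5)
-141505 - S(c) = -141505 - 1*(-5) = -141505 + 5 = -141500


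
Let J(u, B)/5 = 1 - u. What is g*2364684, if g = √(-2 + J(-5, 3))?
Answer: 4729368*√7 ≈ 1.2513e+7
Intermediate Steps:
J(u, B) = 5 - 5*u (J(u, B) = 5*(1 - u) = 5 - 5*u)
g = 2*√7 (g = √(-2 + (5 - 5*(-5))) = √(-2 + (5 + 25)) = √(-2 + 30) = √28 = 2*√7 ≈ 5.2915)
g*2364684 = (2*√7)*2364684 = 4729368*√7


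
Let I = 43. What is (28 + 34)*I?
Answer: 2666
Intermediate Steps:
(28 + 34)*I = (28 + 34)*43 = 62*43 = 2666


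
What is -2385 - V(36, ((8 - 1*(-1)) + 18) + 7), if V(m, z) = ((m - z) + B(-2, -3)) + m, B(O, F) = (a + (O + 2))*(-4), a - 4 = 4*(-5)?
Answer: -2487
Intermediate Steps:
a = -16 (a = 4 + 4*(-5) = 4 - 20 = -16)
B(O, F) = 56 - 4*O (B(O, F) = (-16 + (O + 2))*(-4) = (-16 + (2 + O))*(-4) = (-14 + O)*(-4) = 56 - 4*O)
V(m, z) = 64 - z + 2*m (V(m, z) = ((m - z) + (56 - 4*(-2))) + m = ((m - z) + (56 + 8)) + m = ((m - z) + 64) + m = (64 + m - z) + m = 64 - z + 2*m)
-2385 - V(36, ((8 - 1*(-1)) + 18) + 7) = -2385 - (64 - (((8 - 1*(-1)) + 18) + 7) + 2*36) = -2385 - (64 - (((8 + 1) + 18) + 7) + 72) = -2385 - (64 - ((9 + 18) + 7) + 72) = -2385 - (64 - (27 + 7) + 72) = -2385 - (64 - 1*34 + 72) = -2385 - (64 - 34 + 72) = -2385 - 1*102 = -2385 - 102 = -2487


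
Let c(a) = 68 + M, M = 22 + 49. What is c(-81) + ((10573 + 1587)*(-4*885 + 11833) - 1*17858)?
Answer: 100825161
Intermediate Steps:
M = 71
c(a) = 139 (c(a) = 68 + 71 = 139)
c(-81) + ((10573 + 1587)*(-4*885 + 11833) - 1*17858) = 139 + ((10573 + 1587)*(-4*885 + 11833) - 1*17858) = 139 + (12160*(-3540 + 11833) - 17858) = 139 + (12160*8293 - 17858) = 139 + (100842880 - 17858) = 139 + 100825022 = 100825161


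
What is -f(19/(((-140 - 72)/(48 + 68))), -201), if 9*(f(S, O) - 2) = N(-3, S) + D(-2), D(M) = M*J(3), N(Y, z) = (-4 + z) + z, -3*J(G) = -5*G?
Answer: 890/477 ≈ 1.8658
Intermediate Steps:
J(G) = 5*G/3 (J(G) = -(-5)*G/3 = 5*G/3)
N(Y, z) = -4 + 2*z
D(M) = 5*M (D(M) = M*((5/3)*3) = M*5 = 5*M)
f(S, O) = 4/9 + 2*S/9 (f(S, O) = 2 + ((-4 + 2*S) + 5*(-2))/9 = 2 + ((-4 + 2*S) - 10)/9 = 2 + (-14 + 2*S)/9 = 2 + (-14/9 + 2*S/9) = 4/9 + 2*S/9)
-f(19/(((-140 - 72)/(48 + 68))), -201) = -(4/9 + 2*(19/(((-140 - 72)/(48 + 68))))/9) = -(4/9 + 2*(19/((-212/116)))/9) = -(4/9 + 2*(19/((-212*1/116)))/9) = -(4/9 + 2*(19/(-53/29))/9) = -(4/9 + 2*(19*(-29/53))/9) = -(4/9 + (2/9)*(-551/53)) = -(4/9 - 1102/477) = -1*(-890/477) = 890/477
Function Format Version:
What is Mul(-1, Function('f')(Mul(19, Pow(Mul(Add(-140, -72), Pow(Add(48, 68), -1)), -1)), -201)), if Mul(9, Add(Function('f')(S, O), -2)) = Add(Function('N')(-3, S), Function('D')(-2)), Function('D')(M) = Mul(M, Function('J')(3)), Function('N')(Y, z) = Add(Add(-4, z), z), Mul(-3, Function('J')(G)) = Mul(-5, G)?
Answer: Rational(890, 477) ≈ 1.8658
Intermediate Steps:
Function('J')(G) = Mul(Rational(5, 3), G) (Function('J')(G) = Mul(Rational(-1, 3), Mul(-5, G)) = Mul(Rational(5, 3), G))
Function('N')(Y, z) = Add(-4, Mul(2, z))
Function('D')(M) = Mul(5, M) (Function('D')(M) = Mul(M, Mul(Rational(5, 3), 3)) = Mul(M, 5) = Mul(5, M))
Function('f')(S, O) = Add(Rational(4, 9), Mul(Rational(2, 9), S)) (Function('f')(S, O) = Add(2, Mul(Rational(1, 9), Add(Add(-4, Mul(2, S)), Mul(5, -2)))) = Add(2, Mul(Rational(1, 9), Add(Add(-4, Mul(2, S)), -10))) = Add(2, Mul(Rational(1, 9), Add(-14, Mul(2, S)))) = Add(2, Add(Rational(-14, 9), Mul(Rational(2, 9), S))) = Add(Rational(4, 9), Mul(Rational(2, 9), S)))
Mul(-1, Function('f')(Mul(19, Pow(Mul(Add(-140, -72), Pow(Add(48, 68), -1)), -1)), -201)) = Mul(-1, Add(Rational(4, 9), Mul(Rational(2, 9), Mul(19, Pow(Mul(Add(-140, -72), Pow(Add(48, 68), -1)), -1))))) = Mul(-1, Add(Rational(4, 9), Mul(Rational(2, 9), Mul(19, Pow(Mul(-212, Pow(116, -1)), -1))))) = Mul(-1, Add(Rational(4, 9), Mul(Rational(2, 9), Mul(19, Pow(Mul(-212, Rational(1, 116)), -1))))) = Mul(-1, Add(Rational(4, 9), Mul(Rational(2, 9), Mul(19, Pow(Rational(-53, 29), -1))))) = Mul(-1, Add(Rational(4, 9), Mul(Rational(2, 9), Mul(19, Rational(-29, 53))))) = Mul(-1, Add(Rational(4, 9), Mul(Rational(2, 9), Rational(-551, 53)))) = Mul(-1, Add(Rational(4, 9), Rational(-1102, 477))) = Mul(-1, Rational(-890, 477)) = Rational(890, 477)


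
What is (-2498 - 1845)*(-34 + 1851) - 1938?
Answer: -7893169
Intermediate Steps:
(-2498 - 1845)*(-34 + 1851) - 1938 = -4343*1817 - 1938 = -7891231 - 1938 = -7893169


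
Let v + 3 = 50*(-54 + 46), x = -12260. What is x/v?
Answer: 12260/403 ≈ 30.422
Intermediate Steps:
v = -403 (v = -3 + 50*(-54 + 46) = -3 + 50*(-8) = -3 - 400 = -403)
x/v = -12260/(-403) = -12260*(-1/403) = 12260/403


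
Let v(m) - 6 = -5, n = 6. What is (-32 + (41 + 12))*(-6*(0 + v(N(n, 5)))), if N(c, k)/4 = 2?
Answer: -126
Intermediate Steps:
N(c, k) = 8 (N(c, k) = 4*2 = 8)
v(m) = 1 (v(m) = 6 - 5 = 1)
(-32 + (41 + 12))*(-6*(0 + v(N(n, 5)))) = (-32 + (41 + 12))*(-6*(0 + 1)) = (-32 + 53)*(-6*1) = 21*(-6) = -126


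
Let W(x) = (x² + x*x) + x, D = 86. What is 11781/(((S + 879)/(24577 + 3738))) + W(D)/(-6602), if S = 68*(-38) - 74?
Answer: -367052520832/1957493 ≈ -1.8751e+5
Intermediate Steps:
S = -2658 (S = -2584 - 74 = -2658)
W(x) = x + 2*x² (W(x) = (x² + x²) + x = 2*x² + x = x + 2*x²)
11781/(((S + 879)/(24577 + 3738))) + W(D)/(-6602) = 11781/(((-2658 + 879)/(24577 + 3738))) + (86*(1 + 2*86))/(-6602) = 11781/((-1779/28315)) + (86*(1 + 172))*(-1/6602) = 11781/((-1779*1/28315)) + (86*173)*(-1/6602) = 11781/(-1779/28315) + 14878*(-1/6602) = 11781*(-28315/1779) - 7439/3301 = -111193005/593 - 7439/3301 = -367052520832/1957493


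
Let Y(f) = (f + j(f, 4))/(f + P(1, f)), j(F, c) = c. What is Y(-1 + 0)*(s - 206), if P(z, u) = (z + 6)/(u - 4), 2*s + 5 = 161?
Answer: 160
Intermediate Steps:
s = 78 (s = -5/2 + (½)*161 = -5/2 + 161/2 = 78)
P(z, u) = (6 + z)/(-4 + u)
Y(f) = (4 + f)/(f + 7/(-4 + f)) (Y(f) = (f + 4)/(f + (6 + 1)/(-4 + f)) = (4 + f)/(f + 7/(-4 + f)))
Y(-1 + 0)*(s - 206) = ((-4 + (-1 + 0))*(4 + (-1 + 0))/(7 + (-1 + 0)*(-4 + (-1 + 0))))*(78 - 206) = ((-4 - 1)*(4 - 1)/(7 - (-4 - 1)))*(-128) = (-5*3/(7 - 1*(-5)))*(-128) = (-5*3/(7 + 5))*(-128) = (-5*3/12)*(-128) = ((1/12)*(-5)*3)*(-128) = -5/4*(-128) = 160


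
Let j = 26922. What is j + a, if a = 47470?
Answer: 74392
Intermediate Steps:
j + a = 26922 + 47470 = 74392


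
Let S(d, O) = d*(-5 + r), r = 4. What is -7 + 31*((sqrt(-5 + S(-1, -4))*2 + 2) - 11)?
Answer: -286 + 124*I ≈ -286.0 + 124.0*I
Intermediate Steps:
S(d, O) = -d (S(d, O) = d*(-5 + 4) = d*(-1) = -d)
-7 + 31*((sqrt(-5 + S(-1, -4))*2 + 2) - 11) = -7 + 31*((sqrt(-5 - 1*(-1))*2 + 2) - 11) = -7 + 31*((sqrt(-5 + 1)*2 + 2) - 11) = -7 + 31*((sqrt(-4)*2 + 2) - 11) = -7 + 31*(((2*I)*2 + 2) - 11) = -7 + 31*((4*I + 2) - 11) = -7 + 31*((2 + 4*I) - 11) = -7 + 31*(-9 + 4*I) = -7 + (-279 + 124*I) = -286 + 124*I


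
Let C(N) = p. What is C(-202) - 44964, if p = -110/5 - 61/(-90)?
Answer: -4048679/90 ≈ -44985.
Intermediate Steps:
p = -1919/90 (p = -110*1/5 - 61*(-1/90) = -22 + 61/90 = -1919/90 ≈ -21.322)
C(N) = -1919/90
C(-202) - 44964 = -1919/90 - 44964 = -4048679/90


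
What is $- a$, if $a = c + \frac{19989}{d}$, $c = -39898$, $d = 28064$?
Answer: $\frac{1119677483}{28064} \approx 39897.0$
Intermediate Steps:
$a = - \frac{1119677483}{28064}$ ($a = -39898 + \frac{19989}{28064} = - \frac{1119677483}{28064} \approx -39897.0$)
$- a = \left(-1\right) \left(- \frac{1119677483}{28064}\right) = \frac{1119677483}{28064}$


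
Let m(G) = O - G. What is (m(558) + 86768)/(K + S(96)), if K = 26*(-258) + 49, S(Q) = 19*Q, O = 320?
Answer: -17306/967 ≈ -17.897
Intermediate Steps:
m(G) = 320 - G
K = -6659 (K = -6708 + 49 = -6659)
(m(558) + 86768)/(K + S(96)) = ((320 - 1*558) + 86768)/(-6659 + 19*96) = ((320 - 558) + 86768)/(-6659 + 1824) = (-238 + 86768)/(-4835) = 86530*(-1/4835) = -17306/967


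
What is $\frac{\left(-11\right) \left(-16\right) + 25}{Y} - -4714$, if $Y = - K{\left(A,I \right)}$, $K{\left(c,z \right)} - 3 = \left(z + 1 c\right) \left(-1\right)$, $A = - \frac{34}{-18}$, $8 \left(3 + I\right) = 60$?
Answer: $\frac{291172}{61} \approx 4773.3$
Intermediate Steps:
$I = \frac{9}{2}$ ($I = -3 + \frac{1}{8} \cdot 60 = -3 + \frac{15}{2} = \frac{9}{2} \approx 4.5$)
$A = \frac{17}{9}$ ($A = \left(-34\right) \left(- \frac{1}{18}\right) = \frac{17}{9} \approx 1.8889$)
$K{\left(c,z \right)} = 3 - c - z$ ($K{\left(c,z \right)} = 3 + \left(z + 1 c\right) \left(-1\right) = 3 + \left(z + c\right) \left(-1\right) = 3 + \left(c + z\right) \left(-1\right) = 3 - \left(c + z\right) = 3 - c - z$)
$Y = \frac{61}{18}$ ($Y = - (3 - \frac{17}{9} - \frac{9}{2}) = \left(-1\right) \left(- \frac{61}{18}\right) = \frac{61}{18} \approx 3.3889$)
$\frac{\left(-11\right) \left(-16\right) + 25}{Y} - -4714 = \frac{\left(-11\right) \left(-16\right) + 25}{\frac{61}{18}} - -4714 = \left(176 + 25\right) \frac{18}{61} + 4714 = 201 \cdot \frac{18}{61} + 4714 = \frac{3618}{61} + 4714 = \frac{291172}{61}$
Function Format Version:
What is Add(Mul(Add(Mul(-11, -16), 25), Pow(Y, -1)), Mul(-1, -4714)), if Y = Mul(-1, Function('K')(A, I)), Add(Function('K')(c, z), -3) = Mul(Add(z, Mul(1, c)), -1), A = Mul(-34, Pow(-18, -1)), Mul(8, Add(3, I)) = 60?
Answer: Rational(291172, 61) ≈ 4773.3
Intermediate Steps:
I = Rational(9, 2) (I = Add(-3, Mul(Rational(1, 8), 60)) = Add(-3, Rational(15, 2)) = Rational(9, 2) ≈ 4.5000)
A = Rational(17, 9) (A = Mul(-34, Rational(-1, 18)) = Rational(17, 9) ≈ 1.8889)
Function('K')(c, z) = Add(3, Mul(-1, c), Mul(-1, z)) (Function('K')(c, z) = Add(3, Mul(Add(z, Mul(1, c)), -1)) = Add(3, Mul(Add(z, c), -1)) = Add(3, Mul(Add(c, z), -1)) = Add(3, Add(Mul(-1, c), Mul(-1, z))) = Add(3, Mul(-1, c), Mul(-1, z)))
Y = Rational(61, 18) (Y = Mul(-1, Add(3, Mul(-1, Rational(17, 9)), Mul(-1, Rational(9, 2)))) = Mul(-1, Add(3, Rational(-17, 9), Rational(-9, 2))) = Mul(-1, Rational(-61, 18)) = Rational(61, 18) ≈ 3.3889)
Add(Mul(Add(Mul(-11, -16), 25), Pow(Y, -1)), Mul(-1, -4714)) = Add(Mul(Add(Mul(-11, -16), 25), Pow(Rational(61, 18), -1)), Mul(-1, -4714)) = Add(Mul(Add(176, 25), Rational(18, 61)), 4714) = Add(Mul(201, Rational(18, 61)), 4714) = Add(Rational(3618, 61), 4714) = Rational(291172, 61)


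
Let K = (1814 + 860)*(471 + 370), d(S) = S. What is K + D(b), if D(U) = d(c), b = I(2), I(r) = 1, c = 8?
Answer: 2248842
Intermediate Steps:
b = 1
D(U) = 8
K = 2248834 (K = 2674*841 = 2248834)
K + D(b) = 2248834 + 8 = 2248842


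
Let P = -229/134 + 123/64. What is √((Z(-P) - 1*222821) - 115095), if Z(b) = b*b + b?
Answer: I*√6213245650079/4288 ≈ 581.31*I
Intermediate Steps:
P = 913/4288 (P = -229*1/134 + 123*(1/64) = -229/134 + 123/64 = 913/4288 ≈ 0.21292)
Z(b) = b + b² (Z(b) = b² + b = b + b²)
√((Z(-P) - 1*222821) - 115095) = √(((-1*913/4288)*(1 - 1*913/4288) - 1*222821) - 115095) = √((-913*(1 - 913/4288)/4288 - 222821) - 115095) = √((-913/4288*3375/4288 - 222821) - 115095) = √((-3081375/18386944 - 222821) - 115095) = √(-4097000330399/18386944 - 115095) = √(-6213245650079/18386944) = I*√6213245650079/4288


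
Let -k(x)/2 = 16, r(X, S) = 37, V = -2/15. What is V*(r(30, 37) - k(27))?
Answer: -46/5 ≈ -9.2000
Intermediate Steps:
V = -2/15 (V = -2*1/15 = -2/15 ≈ -0.13333)
k(x) = -32 (k(x) = -2*16 = -32)
V*(r(30, 37) - k(27)) = -2*(37 - 1*(-32))/15 = -2*(37 + 32)/15 = -2/15*69 = -46/5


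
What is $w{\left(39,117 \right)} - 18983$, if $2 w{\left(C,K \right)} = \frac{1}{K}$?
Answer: $- \frac{4442021}{234} \approx -18983.0$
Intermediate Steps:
$w{\left(C,K \right)} = \frac{1}{2 K}$
$w{\left(39,117 \right)} - 18983 = \frac{1}{2 \cdot 117} - 18983 = \frac{1}{2} \cdot \frac{1}{117} - 18983 = \frac{1}{234} - 18983 = - \frac{4442021}{234}$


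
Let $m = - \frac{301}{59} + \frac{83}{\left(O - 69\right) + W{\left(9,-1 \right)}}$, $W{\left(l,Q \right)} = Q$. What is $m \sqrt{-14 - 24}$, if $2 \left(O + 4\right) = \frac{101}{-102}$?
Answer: $- \frac{5573285 i \sqrt{38}}{896623} \approx - 38.317 i$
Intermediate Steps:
$O = - \frac{917}{204}$ ($O = -4 + \frac{101 \frac{1}{-102}}{2} = -4 + \frac{101 \left(- \frac{1}{102}\right)}{2} = -4 + \frac{1}{2} \left(- \frac{101}{102}\right) = -4 - \frac{101}{204} = - \frac{917}{204} \approx -4.4951$)
$m = - \frac{5573285}{896623}$ ($m = - \frac{301}{59} + \frac{83}{\left(- \frac{917}{204} - 69\right) - 1} = \left(-301\right) \frac{1}{59} + \frac{83}{- \frac{14993}{204} - 1} = - \frac{301}{59} + \frac{83}{- \frac{15197}{204}} = - \frac{301}{59} + 83 \left(- \frac{204}{15197}\right) = - \frac{301}{59} - \frac{16932}{15197} = - \frac{5573285}{896623} \approx -6.2159$)
$m \sqrt{-14 - 24} = - \frac{5573285 \sqrt{-14 - 24}}{896623} = - \frac{5573285 \sqrt{-38}}{896623} = - \frac{5573285 i \sqrt{38}}{896623}$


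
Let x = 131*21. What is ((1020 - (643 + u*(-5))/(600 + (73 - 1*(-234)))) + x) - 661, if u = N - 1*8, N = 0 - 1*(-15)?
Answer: 2820162/907 ≈ 3109.3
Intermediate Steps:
N = 15 (N = 0 + 15 = 15)
u = 7 (u = 15 - 1*8 = 15 - 8 = 7)
x = 2751
((1020 - (643 + u*(-5))/(600 + (73 - 1*(-234)))) + x) - 661 = ((1020 - (643 + 7*(-5))/(600 + (73 - 1*(-234)))) + 2751) - 661 = ((1020 - (643 - 35)/(600 + (73 + 234))) + 2751) - 661 = ((1020 - 608/(600 + 307)) + 2751) - 661 = ((1020 - 608/907) + 2751) - 661 = (924532/907 + 2751) - 661 = 3419689/907 - 661 = 2820162/907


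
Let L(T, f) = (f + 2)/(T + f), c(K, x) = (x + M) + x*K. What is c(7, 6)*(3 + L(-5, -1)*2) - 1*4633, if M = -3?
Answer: -4513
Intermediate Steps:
c(K, x) = -3 + x + K*x (c(K, x) = (x - 3) + x*K = (-3 + x) + K*x = -3 + x + K*x)
L(T, f) = (2 + f)/(T + f)
c(7, 6)*(3 + L(-5, -1)*2) - 1*4633 = (-3 + 6 + 7*6)*(3 + ((2 - 1)/(-5 - 1))*2) - 1*4633 = (-3 + 6 + 42)*(3 + (1/(-6))*2) - 4633 = 45*(3 - ⅙*1*2) - 4633 = 45*(3 - ⅙*2) - 4633 = 45*(3 - ⅓) - 4633 = 45*(8/3) - 4633 = 120 - 4633 = -4513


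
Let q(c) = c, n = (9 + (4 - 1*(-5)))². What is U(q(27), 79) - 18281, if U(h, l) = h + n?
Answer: -17930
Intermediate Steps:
n = 324 (n = (9 + (4 + 5))² = (9 + 9)² = 18² = 324)
U(h, l) = 324 + h (U(h, l) = h + 324 = 324 + h)
U(q(27), 79) - 18281 = (324 + 27) - 18281 = 351 - 18281 = -17930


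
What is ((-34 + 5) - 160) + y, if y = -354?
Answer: -543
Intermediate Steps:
((-34 + 5) - 160) + y = ((-34 + 5) - 160) - 354 = (-29 - 160) - 354 = -189 - 354 = -543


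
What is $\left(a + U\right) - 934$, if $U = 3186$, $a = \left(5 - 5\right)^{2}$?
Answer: $2252$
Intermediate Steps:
$a = 0$ ($a = 0^{2} = 0$)
$\left(a + U\right) - 934 = \left(0 + 3186\right) - 934 = 3186 - 934 = 2252$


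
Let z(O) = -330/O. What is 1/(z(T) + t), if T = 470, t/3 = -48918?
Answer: -47/6897471 ≈ -6.8141e-6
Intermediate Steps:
t = -146754 (t = 3*(-48918) = -146754)
1/(z(T) + t) = 1/(-330/470 - 146754) = 1/(-330*1/470 - 146754) = 1/(-33/47 - 146754) = 1/(-6897471/47) = -47/6897471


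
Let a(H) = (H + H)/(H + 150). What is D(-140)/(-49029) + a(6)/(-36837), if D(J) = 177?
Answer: -479158/132650037 ≈ -0.0036122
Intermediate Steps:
a(H) = 2*H/(150 + H) (a(H) = (2*H)/(150 + H) = 2*H/(150 + H))
D(-140)/(-49029) + a(6)/(-36837) = 177/(-49029) + (2*6/(150 + 6))/(-36837) = 177*(-1/49029) + (2*6/156)*(-1/36837) = -1/277 + (2*6*(1/156))*(-1/36837) = -1/277 + (1/13)*(-1/36837) = -1/277 - 1/478881 = -479158/132650037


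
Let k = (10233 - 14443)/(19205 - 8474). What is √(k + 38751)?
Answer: √91067376849/1533 ≈ 196.85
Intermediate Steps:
k = -4210/10731 ≈ -0.39232
√(k + 38751) = √(-4210/10731 + 38751) = √(415832771/10731) = √91067376849/1533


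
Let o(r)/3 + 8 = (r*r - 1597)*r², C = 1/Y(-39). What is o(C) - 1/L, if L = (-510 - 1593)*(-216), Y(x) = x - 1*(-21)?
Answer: -951421789/24529392 ≈ -38.787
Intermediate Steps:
Y(x) = 21 + x (Y(x) = x + 21 = 21 + x)
C = -1/18 (C = 1/(21 - 39) = 1/(-18) = -1/18 ≈ -0.055556)
o(r) = -24 + 3*r²*(-1597 + r²) (o(r) = -24 + 3*((r*r - 1597)*r²) = -24 + 3*((r² - 1597)*r²) = -24 + 3*((-1597 + r²)*r²) = -24 + 3*(r²*(-1597 + r²)) = -24 + 3*r²*(-1597 + r²))
L = 454248 (L = -2103*(-216) = 454248)
o(C) - 1/L = (-24 - 4791*(-1/18)² + 3*(-1/18)⁴) - 1/454248 = (-24 - 4791*1/324 + 3*(1/104976)) - 1*1/454248 = (-24 - 1597/108 + 1/34992) - 1/454248 = -1357235/34992 - 1/454248 = -951421789/24529392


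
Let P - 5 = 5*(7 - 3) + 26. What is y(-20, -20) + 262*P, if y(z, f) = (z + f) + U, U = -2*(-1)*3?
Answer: 13328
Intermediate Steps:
U = 6 (U = 2*3 = 6)
y(z, f) = 6 + f + z (y(z, f) = (z + f) + 6 = (f + z) + 6 = 6 + f + z)
P = 51 (P = 5 + (5*(7 - 3) + 26) = 5 + (5*4 + 26) = 5 + (20 + 26) = 5 + 46 = 51)
y(-20, -20) + 262*P = (6 - 20 - 20) + 262*51 = -34 + 13362 = 13328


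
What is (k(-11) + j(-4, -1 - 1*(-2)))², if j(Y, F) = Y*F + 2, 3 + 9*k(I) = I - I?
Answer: 49/9 ≈ 5.4444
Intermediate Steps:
k(I) = -⅓ (k(I) = -⅓ + (I - I)/9 = -⅓ + (⅑)*0 = -⅓ + 0 = -⅓)
j(Y, F) = 2 + F*Y (j(Y, F) = F*Y + 2 = 2 + F*Y)
(k(-11) + j(-4, -1 - 1*(-2)))² = (-⅓ + (2 + (-1 - 1*(-2))*(-4)))² = (-⅓ + (2 + (-1 + 2)*(-4)))² = (-⅓ + (2 + 1*(-4)))² = (-⅓ + (2 - 4))² = (-⅓ - 2)² = (-7/3)² = 49/9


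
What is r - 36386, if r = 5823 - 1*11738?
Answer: -42301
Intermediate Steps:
r = -5915 (r = 5823 - 11738 = -5915)
r - 36386 = -5915 - 36386 = -42301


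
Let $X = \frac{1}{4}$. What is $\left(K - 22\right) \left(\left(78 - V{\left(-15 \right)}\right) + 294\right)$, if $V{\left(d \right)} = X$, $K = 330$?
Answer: $114499$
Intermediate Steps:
$X = \frac{1}{4} \approx 0.25$
$V{\left(d \right)} = \frac{1}{4}$
$\left(K - 22\right) \left(\left(78 - V{\left(-15 \right)}\right) + 294\right) = \left(330 - 22\right) \left(\left(78 - \frac{1}{4}\right) + 294\right) = 308 \left(\left(78 - \frac{1}{4}\right) + 294\right) = 308 \left(\frac{311}{4} + 294\right) = 308 \cdot \frac{1487}{4} = 114499$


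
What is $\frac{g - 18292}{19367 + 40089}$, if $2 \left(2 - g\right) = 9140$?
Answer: $- \frac{5715}{14864} \approx -0.38449$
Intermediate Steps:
$g = -4568$ ($g = 2 - 4570 = -4568$)
$\frac{g - 18292}{19367 + 40089} = \frac{-4568 - 18292}{19367 + 40089} = - \frac{22860}{59456} = \left(-22860\right) \frac{1}{59456} = - \frac{5715}{14864}$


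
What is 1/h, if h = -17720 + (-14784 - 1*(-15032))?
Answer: -1/17472 ≈ -5.7234e-5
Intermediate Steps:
h = -17472 (h = -17720 + (-14784 + 15032) = -17720 + 248 = -17472)
1/h = 1/(-17472) = -1/17472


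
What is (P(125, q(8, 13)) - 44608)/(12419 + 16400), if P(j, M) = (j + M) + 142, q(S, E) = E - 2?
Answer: -44330/28819 ≈ -1.5382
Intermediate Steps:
q(S, E) = -2 + E
P(j, M) = 142 + M + j (P(j, M) = (M + j) + 142 = 142 + M + j)
(P(125, q(8, 13)) - 44608)/(12419 + 16400) = ((142 + (-2 + 13) + 125) - 44608)/(12419 + 16400) = ((142 + 11 + 125) - 44608)/28819 = (278 - 44608)*(1/28819) = -44330*1/28819 = -44330/28819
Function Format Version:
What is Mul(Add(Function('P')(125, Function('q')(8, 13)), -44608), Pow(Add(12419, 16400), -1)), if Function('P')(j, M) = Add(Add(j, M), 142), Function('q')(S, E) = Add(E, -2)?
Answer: Rational(-44330, 28819) ≈ -1.5382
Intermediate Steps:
Function('q')(S, E) = Add(-2, E)
Function('P')(j, M) = Add(142, M, j) (Function('P')(j, M) = Add(Add(M, j), 142) = Add(142, M, j))
Mul(Add(Function('P')(125, Function('q')(8, 13)), -44608), Pow(Add(12419, 16400), -1)) = Mul(Add(Add(142, Add(-2, 13), 125), -44608), Pow(Add(12419, 16400), -1)) = Mul(Add(Add(142, 11, 125), -44608), Pow(28819, -1)) = Mul(Add(278, -44608), Rational(1, 28819)) = Mul(-44330, Rational(1, 28819)) = Rational(-44330, 28819)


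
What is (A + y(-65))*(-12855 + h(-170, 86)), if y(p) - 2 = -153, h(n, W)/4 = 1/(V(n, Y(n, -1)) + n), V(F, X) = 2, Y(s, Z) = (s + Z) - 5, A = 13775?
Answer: -3677873732/21 ≈ -1.7514e+8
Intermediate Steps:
Y(s, Z) = -5 + Z + s (Y(s, Z) = (Z + s) - 5 = -5 + Z + s)
h(n, W) = 4/(2 + n)
y(p) = -151 (y(p) = 2 - 153 = -151)
(A + y(-65))*(-12855 + h(-170, 86)) = (13775 - 151)*(-12855 + 4/(2 - 170)) = 13624*(-12855 + 4/(-168)) = 13624*(-12855 + 4*(-1/168)) = 13624*(-12855 - 1/42) = 13624*(-539911/42) = -3677873732/21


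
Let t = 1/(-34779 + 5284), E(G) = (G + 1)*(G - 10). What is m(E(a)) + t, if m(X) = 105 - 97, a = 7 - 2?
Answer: 235959/29495 ≈ 8.0000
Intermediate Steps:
a = 5
E(G) = (1 + G)*(-10 + G)
m(X) = 8
t = -1/29495 (t = 1/(-29495) = -1/29495 ≈ -3.3904e-5)
m(E(a)) + t = 8 - 1/29495 = 235959/29495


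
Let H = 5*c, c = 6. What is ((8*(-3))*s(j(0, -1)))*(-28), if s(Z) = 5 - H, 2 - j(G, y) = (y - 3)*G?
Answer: -16800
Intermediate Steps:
H = 30 (H = 5*6 = 30)
j(G, y) = 2 - G*(-3 + y) (j(G, y) = 2 - (y - 3)*G = 2 - (-3 + y)*G = 2 - G*(-3 + y))
s(Z) = -25 (s(Z) = 5 - 1*30 = 5 - 30 = -25)
((8*(-3))*s(j(0, -1)))*(-28) = ((8*(-3))*(-25))*(-28) = -24*(-25)*(-28) = 600*(-28) = -16800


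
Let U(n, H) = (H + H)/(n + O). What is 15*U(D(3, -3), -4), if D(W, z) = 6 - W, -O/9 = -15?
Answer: -20/23 ≈ -0.86957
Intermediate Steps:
O = 135 (O = -9*(-15) = 135)
U(n, H) = 2*H/(135 + n) (U(n, H) = (H + H)/(n + 135) = (2*H)/(135 + n) = 2*H/(135 + n))
15*U(D(3, -3), -4) = 15*(2*(-4)/(135 + (6 - 1*3))) = 15*(2*(-4)/(135 + (6 - 3))) = 15*(2*(-4)/(135 + 3)) = 15*(2*(-4)/138) = 15*(2*(-4)*(1/138)) = 15*(-4/69) = -20/23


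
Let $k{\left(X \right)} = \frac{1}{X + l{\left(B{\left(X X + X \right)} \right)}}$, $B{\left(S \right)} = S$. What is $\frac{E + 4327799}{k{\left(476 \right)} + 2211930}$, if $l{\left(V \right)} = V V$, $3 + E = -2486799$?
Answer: $\frac{94908202524546460}{114030767247377401} \approx 0.8323$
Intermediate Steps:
$E = -2486802$ ($E = -3 - 2486799 = -2486802$)
$l{\left(V \right)} = V^{2}$
$k{\left(X \right)} = \frac{1}{X + \left(X + X^{2}\right)^{2}}$ ($k{\left(X \right)} = \frac{1}{X + \left(X X + X\right)^{2}} = \frac{1}{X + \left(X^{2} + X\right)^{2}} = \frac{1}{X + \left(X + X^{2}\right)^{2}}$)
$\frac{E + 4327799}{k{\left(476 \right)} + 2211930} = \frac{-2486802 + 4327799}{\frac{1}{476 \left(1 + 476 \left(1 + 476\right)^{2}\right)} + 2211930} = \frac{1840997}{\frac{1}{476 \left(1 + 476 \cdot 477^{2}\right)} + 2211930} = \frac{1840997}{\frac{1}{476 \left(1 + 476 \cdot 227529\right)} + 2211930} = \frac{1840997}{\frac{1}{476 \left(1 + 108303804\right)} + 2211930} = \frac{1840997}{\frac{1}{476 \cdot 108303805} + 2211930} = \frac{1840997}{\frac{1}{476} \cdot \frac{1}{108303805} + 2211930} = \frac{1840997}{\frac{1}{51552611180} + 2211930} = \frac{1840997}{\frac{114030767247377401}{51552611180}} = 1840997 \cdot \frac{51552611180}{114030767247377401} = \frac{94908202524546460}{114030767247377401}$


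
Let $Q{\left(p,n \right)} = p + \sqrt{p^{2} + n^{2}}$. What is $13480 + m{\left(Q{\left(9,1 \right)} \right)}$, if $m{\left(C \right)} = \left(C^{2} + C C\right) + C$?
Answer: $13815 + 37 \sqrt{82} \approx 14150.0$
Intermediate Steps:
$Q{\left(p,n \right)} = p + \sqrt{n^{2} + p^{2}}$
$m{\left(C \right)} = C + 2 C^{2}$ ($m{\left(C \right)} = \left(C^{2} + C^{2}\right) + C = 2 C^{2} + C = C + 2 C^{2}$)
$13480 + m{\left(Q{\left(9,1 \right)} \right)} = 13480 + \left(9 + \sqrt{1^{2} + 9^{2}}\right) \left(1 + 2 \left(9 + \sqrt{1^{2} + 9^{2}}\right)\right) = 13480 + \left(9 + \sqrt{1 + 81}\right) \left(1 + 2 \left(9 + \sqrt{1 + 81}\right)\right) = 13480 + \left(9 + \sqrt{82}\right) \left(1 + 2 \left(9 + \sqrt{82}\right)\right) = 13480 + \left(9 + \sqrt{82}\right) \left(1 + \left(18 + 2 \sqrt{82}\right)\right) = 13480 + \left(9 + \sqrt{82}\right) \left(19 + 2 \sqrt{82}\right)$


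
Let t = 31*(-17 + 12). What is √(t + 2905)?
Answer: 5*√110 ≈ 52.440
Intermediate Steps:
t = -155 (t = 31*(-5) = -155)
√(t + 2905) = √(-155 + 2905) = √2750 = 5*√110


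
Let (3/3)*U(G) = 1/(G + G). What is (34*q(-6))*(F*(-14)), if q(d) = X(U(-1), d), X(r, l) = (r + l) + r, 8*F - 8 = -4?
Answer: 1666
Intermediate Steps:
F = ½ (F = 1 + (⅛)*(-4) = 1 - ½ = ½ ≈ 0.50000)
U(G) = 1/(2*G) (U(G) = 1/(G + G) = 1/(2*G))
X(r, l) = l + 2*r (X(r, l) = (l + r) + r = l + 2*r)
q(d) = -1 + d (q(d) = d + 2*((½)/(-1)) = d + 2*((½)*(-1)) = d + 2*(-½) = d - 1 = -1 + d)
(34*q(-6))*(F*(-14)) = (34*(-1 - 6))*((½)*(-14)) = (34*(-7))*(-7) = -238*(-7) = 1666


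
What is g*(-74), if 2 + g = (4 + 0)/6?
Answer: 296/3 ≈ 98.667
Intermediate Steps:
g = -4/3 (g = -2 + (4 + 0)/6 = -2 + 4*(⅙) = -2 + ⅔ = -4/3 ≈ -1.3333)
g*(-74) = -4/3*(-74) = 296/3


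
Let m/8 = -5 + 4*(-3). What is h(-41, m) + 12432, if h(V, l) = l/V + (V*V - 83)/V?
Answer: 508250/41 ≈ 12396.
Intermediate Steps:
m = -136 (m = 8*(-5 + 4*(-3)) = 8*(-5 - 12) = 8*(-17) = -136)
h(V, l) = l/V + (-83 + V²)/V (h(V, l) = l/V + (V² - 83)/V = l/V + (-83 + V²)/V)
h(-41, m) + 12432 = (-83 - 136 + (-41)²)/(-41) + 12432 = -(-83 - 136 + 1681)/41 + 12432 = -1/41*1462 + 12432 = -1462/41 + 12432 = 508250/41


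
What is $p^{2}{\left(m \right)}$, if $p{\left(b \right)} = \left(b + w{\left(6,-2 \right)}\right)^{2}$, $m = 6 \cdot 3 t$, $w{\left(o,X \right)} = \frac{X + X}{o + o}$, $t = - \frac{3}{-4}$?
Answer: $\frac{38950081}{1296} \approx 30054.0$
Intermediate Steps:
$t = \frac{3}{4}$ ($t = \left(-3\right) \left(- \frac{1}{4}\right) = \frac{3}{4} \approx 0.75$)
$w{\left(o,X \right)} = \frac{X}{o}$ ($w{\left(o,X \right)} = \frac{2 X}{2 o} = 2 X \frac{1}{2 o} = \frac{X}{o}$)
$m = \frac{27}{2}$ ($m = 6 \cdot 3 \cdot \frac{3}{4} = 18 \cdot \frac{3}{4} = \frac{27}{2} \approx 13.5$)
$p{\left(b \right)} = \left(- \frac{1}{3} + b\right)^{2}$ ($p{\left(b \right)} = \left(b - \frac{2}{6}\right)^{2} = \left(b - \frac{1}{3}\right)^{2} = \left(- \frac{1}{3} + b\right)^{2}$)
$p^{2}{\left(m \right)} = \left(\frac{\left(-1 + 3 \cdot \frac{27}{2}\right)^{2}}{9}\right)^{2} = \left(\frac{\left(-1 + \frac{81}{2}\right)^{2}}{9}\right)^{2} = \left(\frac{\left(\frac{79}{2}\right)^{2}}{9}\right)^{2} = \left(\frac{1}{9} \cdot \frac{6241}{4}\right)^{2} = \left(\frac{6241}{36}\right)^{2} = \frac{38950081}{1296}$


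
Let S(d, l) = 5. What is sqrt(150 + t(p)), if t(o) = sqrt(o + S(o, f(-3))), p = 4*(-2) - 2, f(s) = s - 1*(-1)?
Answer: sqrt(150 + I*sqrt(5)) ≈ 12.248 + 0.09128*I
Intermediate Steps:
f(s) = 1 + s (f(s) = s + 1 = 1 + s)
p = -10 (p = -8 - 2 = -10)
t(o) = sqrt(5 + o) (t(o) = sqrt(o + 5) = sqrt(5 + o))
sqrt(150 + t(p)) = sqrt(150 + sqrt(5 - 10)) = sqrt(150 + sqrt(-5)) = sqrt(150 + I*sqrt(5))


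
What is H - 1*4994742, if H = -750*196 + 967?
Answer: -5140775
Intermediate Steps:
H = -146033 (H = -147000 + 967 = -146033)
H - 1*4994742 = -146033 - 1*4994742 = -146033 - 4994742 = -5140775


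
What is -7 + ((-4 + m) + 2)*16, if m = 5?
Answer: 41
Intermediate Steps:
-7 + ((-4 + m) + 2)*16 = -7 + ((-4 + 5) + 2)*16 = -7 + (1 + 2)*16 = -7 + 3*16 = -7 + 48 = 41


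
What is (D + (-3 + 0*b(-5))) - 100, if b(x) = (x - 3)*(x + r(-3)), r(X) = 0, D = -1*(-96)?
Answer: -7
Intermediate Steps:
D = 96
b(x) = x*(-3 + x) (b(x) = (x - 3)*(x + 0) = (-3 + x)*x = x*(-3 + x))
(D + (-3 + 0*b(-5))) - 100 = (96 + (-3 + 0*(-5*(-3 - 5)))) - 100 = (96 + (-3 + 0*(-5*(-8)))) - 100 = (96 + (-3 + 0*40)) - 100 = (96 + (-3 + 0)) - 100 = (96 - 3) - 100 = 93 - 100 = -7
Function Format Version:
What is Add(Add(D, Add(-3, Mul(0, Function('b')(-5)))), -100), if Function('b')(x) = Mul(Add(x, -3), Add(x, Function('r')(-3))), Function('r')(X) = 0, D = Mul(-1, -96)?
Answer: -7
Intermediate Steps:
D = 96
Function('b')(x) = Mul(x, Add(-3, x)) (Function('b')(x) = Mul(Add(x, -3), Add(x, 0)) = Mul(Add(-3, x), x) = Mul(x, Add(-3, x)))
Add(Add(D, Add(-3, Mul(0, Function('b')(-5)))), -100) = Add(Add(96, Add(-3, Mul(0, Mul(-5, Add(-3, -5))))), -100) = Add(Add(96, Add(-3, Mul(0, Mul(-5, -8)))), -100) = Add(Add(96, Add(-3, Mul(0, 40))), -100) = Add(Add(96, Add(-3, 0)), -100) = Add(Add(96, -3), -100) = Add(93, -100) = -7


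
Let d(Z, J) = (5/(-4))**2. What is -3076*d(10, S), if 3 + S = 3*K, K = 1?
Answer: -19225/4 ≈ -4806.3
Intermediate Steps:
S = 0 (S = -3 + 3*1 = -3 + 3 = 0)
d(Z, J) = 25/16 (d(Z, J) = (5*(-1/4))**2 = (-5/4)**2 = 25/16)
-3076*d(10, S) = -3076*25/16 = -19225/4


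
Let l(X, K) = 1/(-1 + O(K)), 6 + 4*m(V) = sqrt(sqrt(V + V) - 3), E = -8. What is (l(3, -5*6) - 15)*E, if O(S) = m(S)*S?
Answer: 120 - 8/(44 - 15*sqrt(-3 + 2*I*sqrt(15))/2) ≈ 119.81 - 0.10741*I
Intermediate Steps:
m(V) = -3/2 + sqrt(-3 + sqrt(2)*sqrt(V))/4 (m(V) = -3/2 + sqrt(sqrt(V + V) - 3)/4 = -3/2 + sqrt(sqrt(2*V) - 3)/4 = -3/2 + sqrt(sqrt(2)*sqrt(V) - 3)/4 = -3/2 + sqrt(-3 + sqrt(2)*sqrt(V))/4)
O(S) = S*(-3/2 + sqrt(-3 + sqrt(2)*sqrt(S))/4) (O(S) = (-3/2 + sqrt(-3 + sqrt(2)*sqrt(S))/4)*S = S*(-3/2 + sqrt(-3 + sqrt(2)*sqrt(S))/4))
l(X, K) = 1/(-1 + K*(-6 + sqrt(-3 + sqrt(2)*sqrt(K)))/4)
(l(3, -5*6) - 15)*E = (4/(-4 + (-5*6)*(-6 + sqrt(-3 + sqrt(2)*sqrt(-5*6)))) - 15)*(-8) = (4/(-4 - 30*(-6 + sqrt(-3 + sqrt(2)*sqrt(-30)))) - 15)*(-8) = (4/(-4 - 30*(-6 + sqrt(-3 + sqrt(2)*(I*sqrt(30))))) - 15)*(-8) = (4/(-4 - 30*(-6 + sqrt(-3 + 2*I*sqrt(15)))) - 15)*(-8) = (4/(-4 + (180 - 30*sqrt(-3 + 2*I*sqrt(15)))) - 15)*(-8) = (4/(176 - 30*sqrt(-3 + 2*I*sqrt(15))) - 15)*(-8) = (-15 + 4/(176 - 30*sqrt(-3 + 2*I*sqrt(15))))*(-8) = 120 - 32/(176 - 30*sqrt(-3 + 2*I*sqrt(15)))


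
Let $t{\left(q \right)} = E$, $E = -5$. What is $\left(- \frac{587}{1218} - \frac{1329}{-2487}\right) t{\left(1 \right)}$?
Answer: $- \frac{264755}{1009722} \approx -0.26221$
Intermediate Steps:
$t{\left(q \right)} = -5$
$\left(- \frac{587}{1218} - \frac{1329}{-2487}\right) t{\left(1 \right)} = \left(- \frac{587}{1218} - \frac{1329}{-2487}\right) \left(-5\right) = \left(\left(-587\right) \frac{1}{1218} - - \frac{443}{829}\right) \left(-5\right) = \left(- \frac{587}{1218} + \frac{443}{829}\right) \left(-5\right) = \frac{52951}{1009722} \left(-5\right) = - \frac{264755}{1009722}$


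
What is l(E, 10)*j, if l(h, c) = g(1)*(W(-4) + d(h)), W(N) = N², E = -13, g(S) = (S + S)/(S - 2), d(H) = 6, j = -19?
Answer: 836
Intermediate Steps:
g(S) = 2*S/(-2 + S) (g(S) = (2*S)/(-2 + S) = 2*S/(-2 + S))
l(h, c) = -44 (l(h, c) = (2*1/(-2 + 1))*((-4)² + 6) = (2*1/(-1))*(16 + 6) = (2*1*(-1))*22 = -2*22 = -44)
l(E, 10)*j = -44*(-19) = 836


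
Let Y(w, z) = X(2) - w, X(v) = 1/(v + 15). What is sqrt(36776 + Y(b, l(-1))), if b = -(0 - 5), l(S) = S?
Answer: 2*sqrt(2656709)/17 ≈ 191.76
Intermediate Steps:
X(v) = 1/(15 + v)
b = 5 (b = -1*(-5) = 5)
Y(w, z) = 1/17 - w (Y(w, z) = 1/(15 + 2) - w = 1/17 - w)
sqrt(36776 + Y(b, l(-1))) = sqrt(36776 + (1/17 - 1*5)) = sqrt(36776 + (1/17 - 5)) = sqrt(36776 - 84/17) = sqrt(625108/17) = 2*sqrt(2656709)/17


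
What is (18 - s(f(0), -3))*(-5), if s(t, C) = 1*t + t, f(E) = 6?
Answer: -30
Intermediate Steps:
s(t, C) = 2*t (s(t, C) = t + t = 2*t)
(18 - s(f(0), -3))*(-5) = (18 - 2*6)*(-5) = (18 - 1*12)*(-5) = (18 - 12)*(-5) = 6*(-5) = -30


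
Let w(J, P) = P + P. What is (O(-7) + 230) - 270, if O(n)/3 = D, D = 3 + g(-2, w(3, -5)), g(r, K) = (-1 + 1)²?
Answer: -31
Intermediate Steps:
w(J, P) = 2*P
g(r, K) = 0 (g(r, K) = 0² = 0)
D = 3 (D = 3 + 0 = 3)
O(n) = 9 (O(n) = 3*3 = 9)
(O(-7) + 230) - 270 = (9 + 230) - 270 = 239 - 270 = -31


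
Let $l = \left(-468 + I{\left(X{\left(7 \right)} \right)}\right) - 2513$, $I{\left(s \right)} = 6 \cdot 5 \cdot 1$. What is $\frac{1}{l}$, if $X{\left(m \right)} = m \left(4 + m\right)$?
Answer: $- \frac{1}{2951} \approx -0.00033887$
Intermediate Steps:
$I{\left(s \right)} = 30$ ($I{\left(s \right)} = 30 \cdot 1 = 30$)
$l = -2951$ ($l = \left(-468 + 30\right) - 2513 = -438 - 2513 = -2951$)
$\frac{1}{l} = \frac{1}{-2951} = - \frac{1}{2951}$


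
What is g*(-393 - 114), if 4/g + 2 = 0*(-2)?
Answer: 1014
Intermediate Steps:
g = -2 (g = 4/(-2 + 0*(-2)) = 4/(-2 + 0) = 4/(-2) = 4*(-½) = -2)
g*(-393 - 114) = -2*(-393 - 114) = -2*(-507) = 1014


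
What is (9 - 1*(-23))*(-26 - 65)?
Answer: -2912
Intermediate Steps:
(9 - 1*(-23))*(-26 - 65) = (9 + 23)*(-91) = 32*(-91) = -2912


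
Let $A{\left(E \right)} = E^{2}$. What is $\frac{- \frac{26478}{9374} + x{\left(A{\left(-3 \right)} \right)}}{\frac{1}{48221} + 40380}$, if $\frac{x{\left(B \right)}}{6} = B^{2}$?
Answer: $\frac{109203350103}{9126357578947} \approx 0.011966$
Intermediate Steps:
$x{\left(B \right)} = 6 B^{2}$
$\frac{- \frac{26478}{9374} + x{\left(A{\left(-3 \right)} \right)}}{\frac{1}{48221} + 40380} = \frac{- \frac{26478}{9374} + 6 \left(\left(-3\right)^{2}\right)^{2}}{\frac{1}{48221} + 40380} = \frac{\left(-26478\right) \frac{1}{9374} + 6 \cdot 9^{2}}{\frac{1}{48221} + 40380} = \frac{- \frac{13239}{4687} + 6 \cdot 81}{\frac{1947163981}{48221}} = \left(- \frac{13239}{4687} + 486\right) \frac{48221}{1947163981} = \frac{2264643}{4687} \cdot \frac{48221}{1947163981} = \frac{109203350103}{9126357578947}$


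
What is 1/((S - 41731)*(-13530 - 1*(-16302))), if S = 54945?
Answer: 1/36629208 ≈ 2.7301e-8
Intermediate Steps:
1/((S - 41731)*(-13530 - 1*(-16302))) = 1/((54945 - 41731)*(-13530 - 1*(-16302))) = 1/(13214*(-13530 + 16302)) = (1/13214)/2772 = (1/13214)*(1/2772) = 1/36629208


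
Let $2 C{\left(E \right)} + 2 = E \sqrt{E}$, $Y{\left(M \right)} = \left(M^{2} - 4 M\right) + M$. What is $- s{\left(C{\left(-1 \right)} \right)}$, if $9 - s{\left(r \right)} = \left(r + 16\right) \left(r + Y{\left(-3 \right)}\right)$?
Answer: $\frac{983}{4} - 16 i \approx 245.75 - 16.0 i$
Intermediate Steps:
$Y{\left(M \right)} = M^{2} - 3 M$
$C{\left(E \right)} = -1 + \frac{E^{\frac{3}{2}}}{2}$ ($C{\left(E \right)} = -1 + \frac{E \sqrt{E}}{2} = -1 + \frac{E^{\frac{3}{2}}}{2}$)
$s{\left(r \right)} = 9 - \left(16 + r\right) \left(18 + r\right)$ ($s{\left(r \right)} = 9 - \left(r + 16\right) \left(r - 3 \left(-3 - 3\right)\right) = 9 - \left(16 + r\right) \left(r - -18\right) = 9 - \left(16 + r\right) \left(r + 18\right) = 9 - \left(16 + r\right) \left(18 + r\right)$)
$- s{\left(C{\left(-1 \right)} \right)} = - (-279 - \left(-1 + \frac{\left(-1\right)^{\frac{3}{2}}}{2}\right)^{2} - 34 \left(-1 + \frac{\left(-1\right)^{\frac{3}{2}}}{2}\right)) = - (-279 - \left(-1 + \frac{\left(-1\right) i}{2}\right)^{2} - 34 \left(-1 + \frac{\left(-1\right) i}{2}\right)) = - (-279 - \left(-1 - \frac{i}{2}\right)^{2} - 34 \left(-1 - \frac{i}{2}\right)) = - (-279 - \left(-1 - \frac{i}{2}\right)^{2} + \left(34 + 17 i\right)) = - (-245 - \left(-1 - \frac{i}{2}\right)^{2} + 17 i) = 245 + \left(-1 - \frac{i}{2}\right)^{2} - 17 i$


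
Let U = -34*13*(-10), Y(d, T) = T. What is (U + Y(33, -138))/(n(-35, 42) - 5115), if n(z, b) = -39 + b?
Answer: -2141/2556 ≈ -0.83764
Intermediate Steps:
U = 4420 (U = -442*(-10) = 4420)
(U + Y(33, -138))/(n(-35, 42) - 5115) = (4420 - 138)/((-39 + 42) - 5115) = 4282/(3 - 5115) = 4282/(-5112) = 4282*(-1/5112) = -2141/2556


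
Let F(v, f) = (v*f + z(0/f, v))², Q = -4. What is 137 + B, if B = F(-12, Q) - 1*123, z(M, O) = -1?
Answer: 2223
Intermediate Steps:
F(v, f) = (-1 + f*v)² (F(v, f) = (v*f - 1)² = (f*v - 1)² = (-1 + f*v)²)
B = 2086 (B = (-1 - 4*(-12))² - 1*123 = (-1 + 48)² - 123 = 47² - 123 = 2209 - 123 = 2086)
137 + B = 137 + 2086 = 2223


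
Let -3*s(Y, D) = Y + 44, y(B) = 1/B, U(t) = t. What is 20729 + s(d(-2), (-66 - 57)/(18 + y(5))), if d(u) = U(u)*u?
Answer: 20713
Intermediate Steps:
d(u) = u² (d(u) = u*u = u²)
s(Y, D) = -44/3 - Y/3 (s(Y, D) = -(Y + 44)/3 = -(44 + Y)/3 = -44/3 - Y/3)
20729 + s(d(-2), (-66 - 57)/(18 + y(5))) = 20729 + (-44/3 - ⅓*(-2)²) = 20729 + (-44/3 - ⅓*4) = 20729 + (-44/3 - 4/3) = 20729 - 16 = 20713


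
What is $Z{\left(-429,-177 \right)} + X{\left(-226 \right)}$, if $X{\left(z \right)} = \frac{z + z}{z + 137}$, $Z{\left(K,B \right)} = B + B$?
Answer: $- \frac{31054}{89} \approx -348.92$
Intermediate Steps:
$Z{\left(K,B \right)} = 2 B$
$X{\left(z \right)} = \frac{2 z}{137 + z}$
$Z{\left(-429,-177 \right)} + X{\left(-226 \right)} = 2 \left(-177\right) + 2 \left(-226\right) \frac{1}{137 - 226} = -354 + 2 \left(-226\right) \frac{1}{-89} = -354 + 2 \left(-226\right) \left(- \frac{1}{89}\right) = -354 + \frac{452}{89} = - \frac{31054}{89}$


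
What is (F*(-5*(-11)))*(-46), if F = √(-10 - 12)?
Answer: -2530*I*√22 ≈ -11867.0*I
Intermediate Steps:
F = I*√22 (F = √(-22) = I*√22 ≈ 4.6904*I)
(F*(-5*(-11)))*(-46) = ((I*√22)*(-5*(-11)))*(-46) = ((I*√22)*55)*(-46) = (55*I*√22)*(-46) = -2530*I*√22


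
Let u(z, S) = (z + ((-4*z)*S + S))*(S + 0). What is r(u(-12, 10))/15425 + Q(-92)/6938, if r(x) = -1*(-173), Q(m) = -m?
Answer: 1309687/53509325 ≈ 0.024476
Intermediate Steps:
u(z, S) = S*(S + z - 4*S*z) (u(z, S) = (z + (-4*S*z + S))*S = (z + (S - 4*S*z))*S = (S + z - 4*S*z)*S = S*(S + z - 4*S*z))
r(x) = 173
r(u(-12, 10))/15425 + Q(-92)/6938 = 173/15425 - 1*(-92)/6938 = 173*(1/15425) + 92*(1/6938) = 173/15425 + 46/3469 = 1309687/53509325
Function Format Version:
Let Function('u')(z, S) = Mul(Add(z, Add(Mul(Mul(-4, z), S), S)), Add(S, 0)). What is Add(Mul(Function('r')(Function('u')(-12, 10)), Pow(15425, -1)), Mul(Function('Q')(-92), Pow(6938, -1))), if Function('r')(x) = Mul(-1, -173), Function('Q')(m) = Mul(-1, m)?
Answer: Rational(1309687, 53509325) ≈ 0.024476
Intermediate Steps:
Function('u')(z, S) = Mul(S, Add(S, z, Mul(-4, S, z))) (Function('u')(z, S) = Mul(Add(z, Add(Mul(-4, S, z), S)), S) = Mul(Add(z, Add(S, Mul(-4, S, z))), S) = Mul(Add(S, z, Mul(-4, S, z)), S) = Mul(S, Add(S, z, Mul(-4, S, z))))
Function('r')(x) = 173
Add(Mul(Function('r')(Function('u')(-12, 10)), Pow(15425, -1)), Mul(Function('Q')(-92), Pow(6938, -1))) = Add(Mul(173, Pow(15425, -1)), Mul(Mul(-1, -92), Pow(6938, -1))) = Add(Mul(173, Rational(1, 15425)), Mul(92, Rational(1, 6938))) = Add(Rational(173, 15425), Rational(46, 3469)) = Rational(1309687, 53509325)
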